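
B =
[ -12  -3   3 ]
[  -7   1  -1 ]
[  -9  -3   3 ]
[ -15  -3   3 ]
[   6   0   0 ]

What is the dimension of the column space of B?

2

Row reduce to echelon form.
R2 ← R2 − (7/12)·R1: [0, 11/4, -11/4]
R3 ← R3 − (3/4)·R1: [0, -3/4, 3/4]
R4 ← R4 − (5/4)·R1: [0, 3/4, -3/4]
R5 ← R5 + (1/2)·R1: [0, -3/2, 3/2]
R3 ← R3 + (3/11)·R2: [0, 0, 0]
R4 ← R4 − (3/11)·R2: [0, 0, 0]
R5 ← R5 + (6/11)·R2: [0, 0, 0]
Echelon form has 2 nonzero rows, so rank(B) = 2.
The column space has dimension equal to the rank: 2.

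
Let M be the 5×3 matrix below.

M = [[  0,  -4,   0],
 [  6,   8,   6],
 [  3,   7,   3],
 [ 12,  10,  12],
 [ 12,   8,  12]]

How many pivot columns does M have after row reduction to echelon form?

2

Row reduce to echelon form.
Swap R1 ↔ R2
R3 ← R3 − (1/2)·R1: [0, 3, 0]
R4 ← R4 − (2)·R1: [0, -6, 0]
R5 ← R5 − (2)·R1: [0, -8, 0]
R3 ← R3 + (3/4)·R2: [0, 0, 0]
R4 ← R4 − (3/2)·R2: [0, 0, 0]
R5 ← R5 − (2)·R2: [0, 0, 0]
Echelon form has 2 nonzero rows, so rank(M) = 2.
Each nonzero row contributes one pivot column: 2 pivot columns.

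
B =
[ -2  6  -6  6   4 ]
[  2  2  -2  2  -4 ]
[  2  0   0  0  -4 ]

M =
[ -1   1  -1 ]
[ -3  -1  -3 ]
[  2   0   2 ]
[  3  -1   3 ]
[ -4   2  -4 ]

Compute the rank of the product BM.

First compute BM:
[[-26,  -6, -26],
 [ 10, -10,  10],
 [ 14,  -6,  14]]
Now row reduce the product.
R2 ← R2 + (5/13)·R1: [0, -160/13, 0]
R3 ← R3 + (7/13)·R1: [0, -120/13, 0]
R3 ← R3 − (3/4)·R2: [0, 0, 0]
2 nonzero rows, so rank(BM) = 2.

2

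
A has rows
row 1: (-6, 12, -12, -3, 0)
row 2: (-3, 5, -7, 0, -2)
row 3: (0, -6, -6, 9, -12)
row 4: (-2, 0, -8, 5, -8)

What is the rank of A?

Row reduce to echelon form.
R2 ← R2 − (1/2)·R1: [0, -1, -1, 3/2, -2]
R4 ← R4 − (1/3)·R1: [0, -4, -4, 6, -8]
R3 ← R3 − (6)·R2: [0, 0, 0, 0, 0]
R4 ← R4 − (4)·R2: [0, 0, 0, 0, 0]
Echelon form has 2 nonzero rows, so rank(A) = 2.

2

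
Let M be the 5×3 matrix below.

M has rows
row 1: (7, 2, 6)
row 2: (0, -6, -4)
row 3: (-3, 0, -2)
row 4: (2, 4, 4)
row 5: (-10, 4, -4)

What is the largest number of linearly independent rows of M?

2

Row reduce to echelon form.
R3 ← R3 + (3/7)·R1: [0, 6/7, 4/7]
R4 ← R4 − (2/7)·R1: [0, 24/7, 16/7]
R5 ← R5 + (10/7)·R1: [0, 48/7, 32/7]
R3 ← R3 + (1/7)·R2: [0, 0, 0]
R4 ← R4 + (4/7)·R2: [0, 0, 0]
R5 ← R5 + (8/7)·R2: [0, 0, 0]
Echelon form has 2 nonzero rows, so rank(M) = 2.
The rank gives the maximum number of linearly independent rows: 2.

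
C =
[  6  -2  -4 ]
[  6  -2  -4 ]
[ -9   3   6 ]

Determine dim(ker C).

2

Row reduce to echelon form.
R2 ← R2 − R1: [0, 0, 0]
R3 ← R3 + (3/2)·R1: [0, 0, 0]
1 nonzero row, so rank(C) = 1.
C has 3 columns; by rank–nullity, nullity = 3 − 1 = 2.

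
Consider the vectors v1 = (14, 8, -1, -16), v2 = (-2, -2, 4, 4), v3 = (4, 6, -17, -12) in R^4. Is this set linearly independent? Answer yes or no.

Form the matrix with these vectors as rows and row reduce.
R2 ← R2 + (1/7)·R1: [0, -6/7, 27/7, 12/7]
R3 ← R3 − (2/7)·R1: [0, 26/7, -117/7, -52/7]
R3 ← R3 + (13/3)·R2: [0, 0, 0, 0]
2 nonzero rows, so the 3 vectors span a space of dimension 2.
Since 2 < 3, the vectors are linearly dependent.

no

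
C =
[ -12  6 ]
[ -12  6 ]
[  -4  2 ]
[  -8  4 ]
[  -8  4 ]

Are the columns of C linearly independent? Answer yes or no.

no

Row reduce C to echelon form.
R2 ← R2 − R1: [0, 0]
R3 ← R3 − (1/3)·R1: [0, 0]
R4 ← R4 − (2/3)·R1: [0, 0]
R5 ← R5 − (2/3)·R1: [0, 0]
1 pivot among 2 columns.
Only 1 < 2 pivot columns, so the columns are linearly dependent.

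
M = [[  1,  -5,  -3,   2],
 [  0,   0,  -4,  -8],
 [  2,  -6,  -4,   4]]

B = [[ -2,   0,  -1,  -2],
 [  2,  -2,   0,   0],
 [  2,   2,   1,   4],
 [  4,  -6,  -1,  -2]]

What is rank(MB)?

3

First compute MB:
[[-10,  -8,  -6, -18],
 [-40,  40,   4,   0],
 [ -8, -20, -10, -28]]
Now row reduce the product.
R2 ← R2 − (4)·R1: [0, 72, 28, 72]
R3 ← R3 − (4/5)·R1: [0, -68/5, -26/5, -68/5]
R3 ← R3 + (17/90)·R2: [0, 0, 4/45, 0]
3 nonzero rows, so rank(MB) = 3.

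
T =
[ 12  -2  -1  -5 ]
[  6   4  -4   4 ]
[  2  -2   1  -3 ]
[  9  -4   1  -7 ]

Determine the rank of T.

Row reduce to echelon form.
R2 ← R2 − (1/2)·R1: [0, 5, -7/2, 13/2]
R3 ← R3 − (1/6)·R1: [0, -5/3, 7/6, -13/6]
R4 ← R4 − (3/4)·R1: [0, -5/2, 7/4, -13/4]
R3 ← R3 + (1/3)·R2: [0, 0, 0, 0]
R4 ← R4 + (1/2)·R2: [0, 0, 0, 0]
Echelon form has 2 nonzero rows, so rank(T) = 2.

2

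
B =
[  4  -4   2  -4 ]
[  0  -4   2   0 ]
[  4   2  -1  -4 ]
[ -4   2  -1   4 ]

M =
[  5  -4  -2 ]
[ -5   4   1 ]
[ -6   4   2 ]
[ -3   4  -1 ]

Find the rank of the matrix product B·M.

First compute BM:
[[ 40, -40,  -4],
 [  8,  -8,   0],
 [ 28, -28,  -4],
 [-36,  36,   4]]
Now row reduce the product.
R2 ← R2 − (1/5)·R1: [0, 0, 4/5]
R3 ← R3 − (7/10)·R1: [0, 0, -6/5]
R4 ← R4 + (9/10)·R1: [0, 0, 2/5]
R3 ← R3 + (3/2)·R2: [0, 0, 0]
R4 ← R4 − (1/2)·R2: [0, 0, 0]
2 nonzero rows, so rank(BM) = 2.

2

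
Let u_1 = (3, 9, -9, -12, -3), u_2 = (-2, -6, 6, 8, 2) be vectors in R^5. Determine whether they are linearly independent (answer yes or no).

no

Form the matrix with these vectors as rows and row reduce.
R2 ← R2 + (2/3)·R1: [0, 0, 0, 0, 0]
1 nonzero row, so the 2 vectors span a space of dimension 1.
Since 1 < 2, the vectors are linearly dependent.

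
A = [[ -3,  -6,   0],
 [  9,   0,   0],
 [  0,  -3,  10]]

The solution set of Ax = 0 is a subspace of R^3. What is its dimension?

Row reduce to echelon form.
R2 ← R2 + (3)·R1: [0, -18, 0]
R3 ← R3 − (1/6)·R2: [0, 0, 10]
3 nonzero rows, so rank(A) = 3.
A has 3 columns; by rank–nullity, nullity = 3 − 3 = 0.

0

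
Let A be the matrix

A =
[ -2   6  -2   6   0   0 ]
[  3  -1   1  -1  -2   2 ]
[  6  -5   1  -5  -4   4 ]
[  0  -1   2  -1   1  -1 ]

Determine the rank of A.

3

Row reduce to echelon form.
R2 ← R2 + (3/2)·R1: [0, 8, -2, 8, -2, 2]
R3 ← R3 + (3)·R1: [0, 13, -5, 13, -4, 4]
R3 ← R3 − (13/8)·R2: [0, 0, -7/4, 0, -3/4, 3/4]
R4 ← R4 + (1/8)·R2: [0, 0, 7/4, 0, 3/4, -3/4]
R4 ← R4 + R3: [0, 0, 0, 0, 0, 0]
Echelon form has 3 nonzero rows, so rank(A) = 3.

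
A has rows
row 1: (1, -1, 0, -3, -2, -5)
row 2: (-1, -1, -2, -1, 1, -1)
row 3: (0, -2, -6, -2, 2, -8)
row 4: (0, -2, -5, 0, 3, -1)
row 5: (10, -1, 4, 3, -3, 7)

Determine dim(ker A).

Row reduce to echelon form.
R2 ← R2 + R1: [0, -2, -2, -4, -1, -6]
R5 ← R5 − (10)·R1: [0, 9, 4, 33, 17, 57]
R3 ← R3 − R2: [0, 0, -4, 2, 3, -2]
R4 ← R4 − R2: [0, 0, -3, 4, 4, 5]
R5 ← R5 + (9/2)·R2: [0, 0, -5, 15, 25/2, 30]
R4 ← R4 − (3/4)·R3: [0, 0, 0, 5/2, 7/4, 13/2]
R5 ← R5 − (5/4)·R3: [0, 0, 0, 25/2, 35/4, 65/2]
R5 ← R5 − (5)·R4: [0, 0, 0, 0, 0, 0]
4 nonzero rows, so rank(A) = 4.
A has 6 columns; by rank–nullity, nullity = 6 − 4 = 2.

2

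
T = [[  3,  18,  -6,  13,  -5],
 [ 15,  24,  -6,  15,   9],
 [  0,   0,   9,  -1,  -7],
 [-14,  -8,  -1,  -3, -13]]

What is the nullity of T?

Row reduce to echelon form.
R2 ← R2 − (5)·R1: [0, -66, 24, -50, 34]
R4 ← R4 + (14/3)·R1: [0, 76, -29, 173/3, -109/3]
R4 ← R4 + (38/33)·R2: [0, 0, -15/11, 1/11, 31/11]
R4 ← R4 + (5/33)·R3: [0, 0, 0, -2/33, 58/33]
4 nonzero rows, so rank(T) = 4.
T has 5 columns; by rank–nullity, nullity = 5 − 4 = 1.

1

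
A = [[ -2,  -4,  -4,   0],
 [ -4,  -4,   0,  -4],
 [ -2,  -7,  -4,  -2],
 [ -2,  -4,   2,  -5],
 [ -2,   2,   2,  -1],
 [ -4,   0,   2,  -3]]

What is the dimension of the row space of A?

3

Row reduce to echelon form.
R2 ← R2 − (2)·R1: [0, 4, 8, -4]
R3 ← R3 − R1: [0, -3, 0, -2]
R4 ← R4 − R1: [0, 0, 6, -5]
R5 ← R5 − R1: [0, 6, 6, -1]
R6 ← R6 − (2)·R1: [0, 8, 10, -3]
R3 ← R3 + (3/4)·R2: [0, 0, 6, -5]
R5 ← R5 − (3/2)·R2: [0, 0, -6, 5]
R6 ← R6 − (2)·R2: [0, 0, -6, 5]
R4 ← R4 − R3: [0, 0, 0, 0]
R5 ← R5 + R3: [0, 0, 0, 0]
R6 ← R6 + R3: [0, 0, 0, 0]
Echelon form has 3 nonzero rows, so rank(A) = 3.
The row space has dimension equal to the rank: 3.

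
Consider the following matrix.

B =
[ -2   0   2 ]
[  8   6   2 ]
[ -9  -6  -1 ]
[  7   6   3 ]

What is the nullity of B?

Row reduce to echelon form.
R2 ← R2 + (4)·R1: [0, 6, 10]
R3 ← R3 − (9/2)·R1: [0, -6, -10]
R4 ← R4 + (7/2)·R1: [0, 6, 10]
R3 ← R3 + R2: [0, 0, 0]
R4 ← R4 − R2: [0, 0, 0]
2 nonzero rows, so rank(B) = 2.
B has 3 columns; by rank–nullity, nullity = 3 − 2 = 1.

1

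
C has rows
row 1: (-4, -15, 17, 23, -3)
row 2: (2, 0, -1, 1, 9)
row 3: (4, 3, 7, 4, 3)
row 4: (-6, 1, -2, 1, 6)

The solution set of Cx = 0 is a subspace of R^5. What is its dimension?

Row reduce to echelon form.
R2 ← R2 + (1/2)·R1: [0, -15/2, 15/2, 25/2, 15/2]
R3 ← R3 + R1: [0, -12, 24, 27, 0]
R4 ← R4 − (3/2)·R1: [0, 47/2, -55/2, -67/2, 21/2]
R3 ← R3 − (8/5)·R2: [0, 0, 12, 7, -12]
R4 ← R4 + (47/15)·R2: [0, 0, -4, 17/3, 34]
R4 ← R4 + (1/3)·R3: [0, 0, 0, 8, 30]
4 nonzero rows, so rank(C) = 4.
C has 5 columns; by rank–nullity, nullity = 5 − 4 = 1.

1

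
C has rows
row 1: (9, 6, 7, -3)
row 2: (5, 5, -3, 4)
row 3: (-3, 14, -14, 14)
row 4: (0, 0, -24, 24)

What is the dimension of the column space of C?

Row reduce to echelon form.
R2 ← R2 − (5/9)·R1: [0, 5/3, -62/9, 17/3]
R3 ← R3 + (1/3)·R1: [0, 16, -35/3, 13]
R3 ← R3 − (48/5)·R2: [0, 0, 817/15, -207/5]
R4 ← R4 + (360/817)·R3: [0, 0, 0, 4704/817]
Echelon form has 4 nonzero rows, so rank(C) = 4.
The column space has dimension equal to the rank: 4.

4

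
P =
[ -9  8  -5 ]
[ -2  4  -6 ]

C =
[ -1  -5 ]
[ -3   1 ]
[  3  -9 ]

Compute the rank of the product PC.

2

First compute PC:
[[-30,  98],
 [-28,  68]]
Now row reduce the product.
R2 ← R2 − (14/15)·R1: [0, -352/15]
2 nonzero rows, so rank(PC) = 2.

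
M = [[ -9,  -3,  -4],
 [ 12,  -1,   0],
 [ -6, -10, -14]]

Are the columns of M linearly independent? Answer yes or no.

Row reduce M to echelon form.
R2 ← R2 + (4/3)·R1: [0, -5, -16/3]
R3 ← R3 − (2/3)·R1: [0, -8, -34/3]
R3 ← R3 − (8/5)·R2: [0, 0, -14/5]
3 pivots among 3 columns.
Every column is a pivot column, so the columns are linearly independent.

yes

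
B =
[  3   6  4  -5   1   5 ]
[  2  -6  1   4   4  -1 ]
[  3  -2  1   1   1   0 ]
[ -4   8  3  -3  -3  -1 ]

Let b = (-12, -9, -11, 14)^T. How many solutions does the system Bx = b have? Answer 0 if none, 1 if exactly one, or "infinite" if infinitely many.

Row reduce the augmented matrix [B | b].
R2 ← R2 − (2/3)·R1: [0, -10, -5/3, 22/3, 10/3, -13/3, -1]
R3 ← R3 − R1: [0, -8, -3, 6, 0, -5, 1]
R4 ← R4 + (4/3)·R1: [0, 16, 25/3, -29/3, -5/3, 17/3, -2]
R3 ← R3 − (4/5)·R2: [0, 0, -5/3, 2/15, -8/3, -23/15, 9/5]
R4 ← R4 + (8/5)·R2: [0, 0, 17/3, 31/15, 11/3, -19/15, -18/5]
R4 ← R4 + (17/5)·R3: [0, 0, 0, 63/25, -27/5, -162/25, 63/25]
The echelon form has 4 nonzero rows, and every pivot lies in the first 6 columns, so rank(B) = rank([B|b]) = 4.
The system is consistent.
rank = 4 < 6 unknowns, so there are infinitely many solutions.

infinite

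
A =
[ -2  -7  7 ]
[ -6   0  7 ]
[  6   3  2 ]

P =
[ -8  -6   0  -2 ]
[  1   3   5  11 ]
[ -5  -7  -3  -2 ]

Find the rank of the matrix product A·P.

3

First compute AP:
[[-26, -58, -56, -87],
 [ 13, -13, -21,  -2],
 [-55, -41,   9,  17]]
Now row reduce the product.
R2 ← R2 + (1/2)·R1: [0, -42, -49, -91/2]
R3 ← R3 − (55/26)·R1: [0, 1062/13, 1657/13, 5227/26]
R3 ← R3 + (177/91)·R2: [0, 0, 418/13, 1463/13]
3 nonzero rows, so rank(AP) = 3.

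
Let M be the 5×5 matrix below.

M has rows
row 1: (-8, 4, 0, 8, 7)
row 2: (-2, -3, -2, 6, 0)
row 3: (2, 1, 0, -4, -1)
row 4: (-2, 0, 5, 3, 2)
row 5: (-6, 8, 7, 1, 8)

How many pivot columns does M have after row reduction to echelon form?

3

Row reduce to echelon form.
R2 ← R2 − (1/4)·R1: [0, -4, -2, 4, -7/4]
R3 ← R3 + (1/4)·R1: [0, 2, 0, -2, 3/4]
R4 ← R4 − (1/4)·R1: [0, -1, 5, 1, 1/4]
R5 ← R5 − (3/4)·R1: [0, 5, 7, -5, 11/4]
R3 ← R3 + (1/2)·R2: [0, 0, -1, 0, -1/8]
R4 ← R4 − (1/4)·R2: [0, 0, 11/2, 0, 11/16]
R5 ← R5 + (5/4)·R2: [0, 0, 9/2, 0, 9/16]
R4 ← R4 + (11/2)·R3: [0, 0, 0, 0, 0]
R5 ← R5 + (9/2)·R3: [0, 0, 0, 0, 0]
Echelon form has 3 nonzero rows, so rank(M) = 3.
Each nonzero row contributes one pivot column: 3 pivot columns.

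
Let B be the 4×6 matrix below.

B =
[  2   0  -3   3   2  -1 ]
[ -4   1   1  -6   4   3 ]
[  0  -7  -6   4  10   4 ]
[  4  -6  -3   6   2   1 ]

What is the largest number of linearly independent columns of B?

4

Row reduce to echelon form.
R2 ← R2 + (2)·R1: [0, 1, -5, 0, 8, 1]
R4 ← R4 − (2)·R1: [0, -6, 3, 0, -2, 3]
R3 ← R3 + (7)·R2: [0, 0, -41, 4, 66, 11]
R4 ← R4 + (6)·R2: [0, 0, -27, 0, 46, 9]
R4 ← R4 − (27/41)·R3: [0, 0, 0, -108/41, 104/41, 72/41]
Echelon form has 4 nonzero rows, so rank(B) = 4.
The rank gives the maximum number of linearly independent columns: 4.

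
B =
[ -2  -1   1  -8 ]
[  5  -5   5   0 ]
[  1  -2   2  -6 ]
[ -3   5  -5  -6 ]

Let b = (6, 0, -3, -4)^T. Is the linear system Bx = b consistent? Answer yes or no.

Row reduce the augmented matrix [B | b].
R2 ← R2 + (5/2)·R1: [0, -15/2, 15/2, -20, 15]
R3 ← R3 + (1/2)·R1: [0, -5/2, 5/2, -10, 0]
R4 ← R4 − (3/2)·R1: [0, 13/2, -13/2, 6, -13]
R3 ← R3 − (1/3)·R2: [0, 0, 0, -10/3, -5]
R4 ← R4 + (13/15)·R2: [0, 0, 0, -34/3, 0]
R4 ← R4 − (17/5)·R3: [0, 0, 0, 0, 17]
The echelon form has 4 nonzero rows; the last pivot sits in the augmented column, so rank(B) = 3 but rank([B|b]) = 4.
Since the ranks differ, the system is inconsistent.

no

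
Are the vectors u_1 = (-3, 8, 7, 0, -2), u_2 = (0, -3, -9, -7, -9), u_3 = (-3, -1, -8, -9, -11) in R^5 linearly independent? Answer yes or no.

Form the matrix with these vectors as rows and row reduce.
R3 ← R3 − R1: [0, -9, -15, -9, -9]
R3 ← R3 − (3)·R2: [0, 0, 12, 12, 18]
3 nonzero rows, so the 3 vectors span a space of dimension 3.
Since 3 = 3, the vectors are linearly independent.

yes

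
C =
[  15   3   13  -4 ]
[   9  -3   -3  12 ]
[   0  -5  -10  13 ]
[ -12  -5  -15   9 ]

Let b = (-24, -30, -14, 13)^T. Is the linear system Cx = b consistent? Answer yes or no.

Row reduce the augmented matrix [C | b].
R2 ← R2 − (3/5)·R1: [0, -24/5, -54/5, 72/5, -78/5]
R4 ← R4 + (4/5)·R1: [0, -13/5, -23/5, 29/5, -31/5]
R3 ← R3 − (25/24)·R2: [0, 0, 5/4, -2, 9/4]
R4 ← R4 − (13/24)·R2: [0, 0, 5/4, -2, 9/4]
R4 ← R4 − R3: [0, 0, 0, 0, 0]
The echelon form has 3 nonzero rows, and every pivot lies in the first 4 columns, so rank(C) = rank([C|b]) = 3.
The system is consistent.

yes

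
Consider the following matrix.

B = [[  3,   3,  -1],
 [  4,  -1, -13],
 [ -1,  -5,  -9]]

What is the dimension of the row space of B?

Row reduce to echelon form.
R2 ← R2 − (4/3)·R1: [0, -5, -35/3]
R3 ← R3 + (1/3)·R1: [0, -4, -28/3]
R3 ← R3 − (4/5)·R2: [0, 0, 0]
Echelon form has 2 nonzero rows, so rank(B) = 2.
The row space has dimension equal to the rank: 2.

2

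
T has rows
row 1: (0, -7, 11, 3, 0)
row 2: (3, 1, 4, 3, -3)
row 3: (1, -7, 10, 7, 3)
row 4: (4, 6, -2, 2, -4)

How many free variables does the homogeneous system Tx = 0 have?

2

Row reduce to echelon form.
Swap R1 ↔ R2
R3 ← R3 − (1/3)·R1: [0, -22/3, 26/3, 6, 4]
R4 ← R4 − (4/3)·R1: [0, 14/3, -22/3, -2, 0]
R3 ← R3 − (22/21)·R2: [0, 0, -20/7, 20/7, 4]
R4 ← R4 + (2/3)·R2: [0, 0, 0, 0, 0]
3 nonzero rows, so rank(T) = 3.
T has 5 columns; by rank–nullity, nullity = 5 − 3 = 2.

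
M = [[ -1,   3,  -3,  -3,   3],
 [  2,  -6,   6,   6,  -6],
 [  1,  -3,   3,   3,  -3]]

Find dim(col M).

Row reduce to echelon form.
R2 ← R2 + (2)·R1: [0, 0, 0, 0, 0]
R3 ← R3 + R1: [0, 0, 0, 0, 0]
Echelon form has 1 nonzero row, so rank(M) = 1.
The column space has dimension equal to the rank: 1.

1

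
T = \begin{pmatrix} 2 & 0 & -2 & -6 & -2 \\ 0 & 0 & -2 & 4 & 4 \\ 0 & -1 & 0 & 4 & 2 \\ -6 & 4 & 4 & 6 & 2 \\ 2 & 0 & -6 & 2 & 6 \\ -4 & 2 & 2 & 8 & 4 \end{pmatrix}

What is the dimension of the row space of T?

Row reduce to echelon form.
R4 ← R4 + (3)·R1: [0, 4, -2, -12, -4]
R5 ← R5 − R1: [0, 0, -4, 8, 8]
R6 ← R6 + (2)·R1: [0, 2, -2, -4, 0]
Swap R2 ↔ R3
R4 ← R4 + (4)·R2: [0, 0, -2, 4, 4]
R6 ← R6 + (2)·R2: [0, 0, -2, 4, 4]
R4 ← R4 − R3: [0, 0, 0, 0, 0]
R5 ← R5 − (2)·R3: [0, 0, 0, 0, 0]
R6 ← R6 − R3: [0, 0, 0, 0, 0]
Echelon form has 3 nonzero rows, so rank(T) = 3.
The row space has dimension equal to the rank: 3.

3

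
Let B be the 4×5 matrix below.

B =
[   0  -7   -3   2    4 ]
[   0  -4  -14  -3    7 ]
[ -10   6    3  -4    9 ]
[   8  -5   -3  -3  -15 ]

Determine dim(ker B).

1

Row reduce to echelon form.
Swap R1 ↔ R3
R4 ← R4 + (4/5)·R1: [0, -1/5, -3/5, -31/5, -39/5]
R3 ← R3 − (7/4)·R2: [0, 0, 43/2, 29/4, -33/4]
R4 ← R4 − (1/20)·R2: [0, 0, 1/10, -121/20, -163/20]
R4 ← R4 − (1/215)·R3: [0, 0, 0, -1308/215, -1744/215]
4 nonzero rows, so rank(B) = 4.
B has 5 columns; by rank–nullity, nullity = 5 − 4 = 1.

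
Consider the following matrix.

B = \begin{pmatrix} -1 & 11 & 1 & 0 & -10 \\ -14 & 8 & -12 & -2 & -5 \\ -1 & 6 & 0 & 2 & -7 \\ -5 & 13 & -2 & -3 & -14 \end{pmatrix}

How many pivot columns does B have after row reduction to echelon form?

Row reduce to echelon form.
R2 ← R2 − (14)·R1: [0, -146, -26, -2, 135]
R3 ← R3 − R1: [0, -5, -1, 2, 3]
R4 ← R4 − (5)·R1: [0, -42, -7, -3, 36]
R3 ← R3 − (5/146)·R2: [0, 0, -8/73, 151/73, -237/146]
R4 ← R4 − (21/73)·R2: [0, 0, 35/73, -177/73, -207/73]
R4 ← R4 + (35/8)·R3: [0, 0, 0, 53/8, -159/16]
Echelon form has 4 nonzero rows, so rank(B) = 4.
Each nonzero row contributes one pivot column: 4 pivot columns.

4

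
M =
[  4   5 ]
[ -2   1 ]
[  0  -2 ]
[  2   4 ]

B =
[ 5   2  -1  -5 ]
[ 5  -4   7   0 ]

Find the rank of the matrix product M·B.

First compute MB:
[[ 45, -12,  31, -20],
 [ -5,  -8,   9,  10],
 [-10,   8, -14,   0],
 [ 30, -12,  26, -10]]
Now row reduce the product.
R2 ← R2 + (1/9)·R1: [0, -28/3, 112/9, 70/9]
R3 ← R3 + (2/9)·R1: [0, 16/3, -64/9, -40/9]
R4 ← R4 − (2/3)·R1: [0, -4, 16/3, 10/3]
R3 ← R3 + (4/7)·R2: [0, 0, 0, 0]
R4 ← R4 − (3/7)·R2: [0, 0, 0, 0]
2 nonzero rows, so rank(MB) = 2.

2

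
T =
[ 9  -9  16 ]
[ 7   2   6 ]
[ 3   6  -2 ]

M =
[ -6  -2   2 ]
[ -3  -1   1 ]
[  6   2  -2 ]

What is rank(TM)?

First compute TM:
[[ 69,  23, -23],
 [-12,  -4,   4],
 [-48, -16,  16]]
Now row reduce the product.
R2 ← R2 + (4/23)·R1: [0, 0, 0]
R3 ← R3 + (16/23)·R1: [0, 0, 0]
1 nonzero row, so rank(TM) = 1.

1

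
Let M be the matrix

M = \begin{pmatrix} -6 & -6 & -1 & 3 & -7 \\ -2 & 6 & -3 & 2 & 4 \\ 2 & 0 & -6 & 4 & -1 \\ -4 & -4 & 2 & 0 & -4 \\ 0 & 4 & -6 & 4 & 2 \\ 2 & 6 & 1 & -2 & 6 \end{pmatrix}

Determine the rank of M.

3

Row reduce to echelon form.
R2 ← R2 − (1/3)·R1: [0, 8, -8/3, 1, 19/3]
R3 ← R3 + (1/3)·R1: [0, -2, -19/3, 5, -10/3]
R4 ← R4 − (2/3)·R1: [0, 0, 8/3, -2, 2/3]
R6 ← R6 + (1/3)·R1: [0, 4, 2/3, -1, 11/3]
R3 ← R3 + (1/4)·R2: [0, 0, -7, 21/4, -7/4]
R5 ← R5 − (1/2)·R2: [0, 0, -14/3, 7/2, -7/6]
R6 ← R6 − (1/2)·R2: [0, 0, 2, -3/2, 1/2]
R4 ← R4 + (8/21)·R3: [0, 0, 0, 0, 0]
R5 ← R5 − (2/3)·R3: [0, 0, 0, 0, 0]
R6 ← R6 + (2/7)·R3: [0, 0, 0, 0, 0]
Echelon form has 3 nonzero rows, so rank(M) = 3.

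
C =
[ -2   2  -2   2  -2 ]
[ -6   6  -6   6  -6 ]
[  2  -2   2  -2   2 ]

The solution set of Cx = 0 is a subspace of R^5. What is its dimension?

Row reduce to echelon form.
R2 ← R2 − (3)·R1: [0, 0, 0, 0, 0]
R3 ← R3 + R1: [0, 0, 0, 0, 0]
1 nonzero row, so rank(C) = 1.
C has 5 columns; by rank–nullity, nullity = 5 − 1 = 4.

4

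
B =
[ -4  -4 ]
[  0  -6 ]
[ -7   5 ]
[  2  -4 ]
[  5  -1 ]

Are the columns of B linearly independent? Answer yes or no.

Row reduce B to echelon form.
R3 ← R3 − (7/4)·R1: [0, 12]
R4 ← R4 + (1/2)·R1: [0, -6]
R5 ← R5 + (5/4)·R1: [0, -6]
R3 ← R3 + (2)·R2: [0, 0]
R4 ← R4 − R2: [0, 0]
R5 ← R5 − R2: [0, 0]
2 pivots among 2 columns.
Every column is a pivot column, so the columns are linearly independent.

yes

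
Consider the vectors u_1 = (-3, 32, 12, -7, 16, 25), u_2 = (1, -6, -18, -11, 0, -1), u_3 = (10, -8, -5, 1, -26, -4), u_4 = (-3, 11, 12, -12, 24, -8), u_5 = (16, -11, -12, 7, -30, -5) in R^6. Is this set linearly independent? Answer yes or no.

yes

Form the matrix with these vectors as rows and row reduce.
R2 ← R2 + (1/3)·R1: [0, 14/3, -14, -40/3, 16/3, 22/3]
R3 ← R3 + (10/3)·R1: [0, 296/3, 35, -67/3, 82/3, 238/3]
R4 ← R4 − R1: [0, -21, 0, -5, 8, -33]
R5 ← R5 + (16/3)·R1: [0, 479/3, 52, -91/3, 166/3, 385/3]
R3 ← R3 − (148/7)·R2: [0, 0, 331, 1817/7, -598/7, -530/7]
R4 ← R4 + (9/2)·R2: [0, 0, -63, -65, 32, 0]
R5 ← R5 − (479/14)·R2: [0, 0, 531, 2981/7, -890/7, -858/7]
R4 ← R4 + (63/331)·R3: [0, 0, 0, -5162/331, 5210/331, -4770/331]
R5 ← R5 − (531/331)·R3: [0, 0, 0, 21884/2317, 22948/2317, -2568/2317]
R5 ← R5 + (10942/18067)·R4: [0, 0, 0, 0, 351168/18067, -177708/18067]
5 nonzero rows, so the 5 vectors span a space of dimension 5.
Since 5 = 5, the vectors are linearly independent.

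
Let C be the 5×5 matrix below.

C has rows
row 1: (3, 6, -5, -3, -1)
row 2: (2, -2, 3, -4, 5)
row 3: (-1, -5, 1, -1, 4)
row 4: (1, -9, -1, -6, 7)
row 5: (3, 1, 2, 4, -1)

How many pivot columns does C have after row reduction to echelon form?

5

Row reduce to echelon form.
R2 ← R2 − (2/3)·R1: [0, -6, 19/3, -2, 17/3]
R3 ← R3 + (1/3)·R1: [0, -3, -2/3, -2, 11/3]
R4 ← R4 − (1/3)·R1: [0, -11, 2/3, -5, 22/3]
R5 ← R5 − R1: [0, -5, 7, 7, 0]
R3 ← R3 − (1/2)·R2: [0, 0, -23/6, -1, 5/6]
R4 ← R4 − (11/6)·R2: [0, 0, -197/18, -4/3, -55/18]
R5 ← R5 − (5/6)·R2: [0, 0, 31/18, 26/3, -85/18]
R4 ← R4 − (197/69)·R3: [0, 0, 0, 35/23, -125/23]
R5 ← R5 + (31/69)·R3: [0, 0, 0, 189/23, -100/23]
R5 ← R5 − (27/5)·R4: [0, 0, 0, 0, 25]
Echelon form has 5 nonzero rows, so rank(C) = 5.
Each nonzero row contributes one pivot column: 5 pivot columns.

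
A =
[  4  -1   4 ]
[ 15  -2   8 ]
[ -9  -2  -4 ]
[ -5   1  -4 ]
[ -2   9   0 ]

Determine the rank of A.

Row reduce to echelon form.
R2 ← R2 − (15/4)·R1: [0, 7/4, -7]
R3 ← R3 + (9/4)·R1: [0, -17/4, 5]
R4 ← R4 + (5/4)·R1: [0, -1/4, 1]
R5 ← R5 + (1/2)·R1: [0, 17/2, 2]
R3 ← R3 + (17/7)·R2: [0, 0, -12]
R4 ← R4 + (1/7)·R2: [0, 0, 0]
R5 ← R5 − (34/7)·R2: [0, 0, 36]
R5 ← R5 + (3)·R3: [0, 0, 0]
Echelon form has 3 nonzero rows, so rank(A) = 3.

3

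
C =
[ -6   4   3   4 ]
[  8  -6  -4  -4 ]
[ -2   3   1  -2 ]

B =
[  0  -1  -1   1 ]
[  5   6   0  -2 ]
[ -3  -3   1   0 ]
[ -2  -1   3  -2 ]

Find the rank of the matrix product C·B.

First compute CB:
[[  3,  17,  21, -22],
 [-10, -28, -24,  28],
 [ 16,  19,  -3,  -4]]
Now row reduce the product.
R2 ← R2 + (10/3)·R1: [0, 86/3, 46, -136/3]
R3 ← R3 − (16/3)·R1: [0, -215/3, -115, 340/3]
R3 ← R3 + (5/2)·R2: [0, 0, 0, 0]
2 nonzero rows, so rank(CB) = 2.

2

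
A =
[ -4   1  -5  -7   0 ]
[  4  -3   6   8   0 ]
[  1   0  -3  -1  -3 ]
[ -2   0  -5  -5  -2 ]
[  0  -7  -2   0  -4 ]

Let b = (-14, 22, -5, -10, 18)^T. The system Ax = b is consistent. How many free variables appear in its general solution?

2

Row reduce the augmented matrix [A | b].
R2 ← R2 + R1: [0, -2, 1, 1, 0, 8]
R3 ← R3 + (1/4)·R1: [0, 1/4, -17/4, -11/4, -3, -17/2]
R4 ← R4 − (1/2)·R1: [0, -1/2, -5/2, -3/2, -2, -3]
R3 ← R3 + (1/8)·R2: [0, 0, -33/8, -21/8, -3, -15/2]
R4 ← R4 − (1/4)·R2: [0, 0, -11/4, -7/4, -2, -5]
R5 ← R5 − (7/2)·R2: [0, 0, -11/2, -7/2, -4, -10]
R4 ← R4 − (2/3)·R3: [0, 0, 0, 0, 0, 0]
R5 ← R5 − (4/3)·R3: [0, 0, 0, 0, 0, 0]
The echelon form has 3 nonzero rows, and every pivot lies in the first 5 columns, so rank(A) = rank([A|b]) = 3.
The system is consistent.
Free variables = (unknowns) − (rank) = 5 − 3 = 2.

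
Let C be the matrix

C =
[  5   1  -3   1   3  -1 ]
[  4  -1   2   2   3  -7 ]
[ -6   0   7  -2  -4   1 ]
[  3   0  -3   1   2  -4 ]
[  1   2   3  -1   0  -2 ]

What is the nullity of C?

Row reduce to echelon form.
R2 ← R2 − (4/5)·R1: [0, -9/5, 22/5, 6/5, 3/5, -31/5]
R3 ← R3 + (6/5)·R1: [0, 6/5, 17/5, -4/5, -2/5, -1/5]
R4 ← R4 − (3/5)·R1: [0, -3/5, -6/5, 2/5, 1/5, -17/5]
R5 ← R5 − (1/5)·R1: [0, 9/5, 18/5, -6/5, -3/5, -9/5]
R3 ← R3 + (2/3)·R2: [0, 0, 19/3, 0, 0, -13/3]
R4 ← R4 − (1/3)·R2: [0, 0, -8/3, 0, 0, -4/3]
R5 ← R5 + R2: [0, 0, 8, 0, 0, -8]
R4 ← R4 + (8/19)·R3: [0, 0, 0, 0, 0, -60/19]
R5 ← R5 − (24/19)·R3: [0, 0, 0, 0, 0, -48/19]
R5 ← R5 − (4/5)·R4: [0, 0, 0, 0, 0, 0]
4 nonzero rows, so rank(C) = 4.
C has 6 columns; by rank–nullity, nullity = 6 − 4 = 2.

2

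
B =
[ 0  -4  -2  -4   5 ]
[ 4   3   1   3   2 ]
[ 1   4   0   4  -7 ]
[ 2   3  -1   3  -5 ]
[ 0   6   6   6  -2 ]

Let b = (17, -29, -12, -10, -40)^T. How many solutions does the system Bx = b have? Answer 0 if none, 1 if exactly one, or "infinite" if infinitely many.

infinite

Row reduce the augmented matrix [B | b].
Swap R1 ↔ R2
R3 ← R3 − (1/4)·R1: [0, 13/4, -1/4, 13/4, -15/2, -19/4]
R4 ← R4 − (1/2)·R1: [0, 3/2, -3/2, 3/2, -6, 9/2]
R3 ← R3 + (13/16)·R2: [0, 0, -15/8, 0, -55/16, 145/16]
R4 ← R4 + (3/8)·R2: [0, 0, -9/4, 0, -33/8, 87/8]
R5 ← R5 + (3/2)·R2: [0, 0, 3, 0, 11/2, -29/2]
R4 ← R4 − (6/5)·R3: [0, 0, 0, 0, 0, 0]
R5 ← R5 + (8/5)·R3: [0, 0, 0, 0, 0, 0]
The echelon form has 3 nonzero rows, and every pivot lies in the first 5 columns, so rank(B) = rank([B|b]) = 3.
The system is consistent.
rank = 3 < 5 unknowns, so there are infinitely many solutions.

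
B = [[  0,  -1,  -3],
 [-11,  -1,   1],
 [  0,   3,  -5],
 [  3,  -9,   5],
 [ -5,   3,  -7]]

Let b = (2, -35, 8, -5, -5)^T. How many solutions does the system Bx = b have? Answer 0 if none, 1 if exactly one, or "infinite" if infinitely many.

1

Row reduce the augmented matrix [B | b].
Swap R1 ↔ R2
R4 ← R4 + (3/11)·R1: [0, -102/11, 58/11, -160/11]
R5 ← R5 − (5/11)·R1: [0, 38/11, -82/11, 120/11]
R3 ← R3 + (3)·R2: [0, 0, -14, 14]
R4 ← R4 − (102/11)·R2: [0, 0, 364/11, -364/11]
R5 ← R5 + (38/11)·R2: [0, 0, -196/11, 196/11]
R4 ← R4 + (26/11)·R3: [0, 0, 0, 0]
R5 ← R5 − (14/11)·R3: [0, 0, 0, 0]
The echelon form has 3 nonzero rows, and every pivot lies in the first 3 columns, so rank(B) = rank([B|b]) = 3.
The system is consistent.
rank = 3 = number of unknowns, so the solution is unique.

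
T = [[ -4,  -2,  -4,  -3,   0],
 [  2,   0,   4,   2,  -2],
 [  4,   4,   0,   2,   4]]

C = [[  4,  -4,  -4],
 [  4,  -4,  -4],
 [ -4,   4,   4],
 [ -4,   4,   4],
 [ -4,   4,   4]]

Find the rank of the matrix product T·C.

First compute TC:
[[  4,  -4,  -4],
 [ -8,   8,   8],
 [  8,  -8,  -8]]
Now row reduce the product.
R2 ← R2 + (2)·R1: [0, 0, 0]
R3 ← R3 − (2)·R1: [0, 0, 0]
1 nonzero row, so rank(TC) = 1.

1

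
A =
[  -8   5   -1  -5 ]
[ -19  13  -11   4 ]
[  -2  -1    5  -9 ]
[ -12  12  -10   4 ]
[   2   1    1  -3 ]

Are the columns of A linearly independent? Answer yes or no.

Row reduce A to echelon form.
R2 ← R2 − (19/8)·R1: [0, 9/8, -69/8, 127/8]
R3 ← R3 − (1/4)·R1: [0, -9/4, 21/4, -31/4]
R4 ← R4 − (3/2)·R1: [0, 9/2, -17/2, 23/2]
R5 ← R5 + (1/4)·R1: [0, 9/4, 3/4, -17/4]
R3 ← R3 + (2)·R2: [0, 0, -12, 24]
R4 ← R4 − (4)·R2: [0, 0, 26, -52]
R5 ← R5 − (2)·R2: [0, 0, 18, -36]
R4 ← R4 + (13/6)·R3: [0, 0, 0, 0]
R5 ← R5 + (3/2)·R3: [0, 0, 0, 0]
3 pivots among 4 columns.
Only 3 < 4 pivot columns, so the columns are linearly dependent.

no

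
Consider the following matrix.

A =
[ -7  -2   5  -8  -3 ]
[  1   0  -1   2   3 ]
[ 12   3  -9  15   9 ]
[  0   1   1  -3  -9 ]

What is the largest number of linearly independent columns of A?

Row reduce to echelon form.
R2 ← R2 + (1/7)·R1: [0, -2/7, -2/7, 6/7, 18/7]
R3 ← R3 + (12/7)·R1: [0, -3/7, -3/7, 9/7, 27/7]
R3 ← R3 − (3/2)·R2: [0, 0, 0, 0, 0]
R4 ← R4 + (7/2)·R2: [0, 0, 0, 0, 0]
Echelon form has 2 nonzero rows, so rank(A) = 2.
The rank gives the maximum number of linearly independent columns: 2.

2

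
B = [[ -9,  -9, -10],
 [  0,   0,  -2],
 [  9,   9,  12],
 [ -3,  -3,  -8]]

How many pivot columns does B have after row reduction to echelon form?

Row reduce to echelon form.
R3 ← R3 + R1: [0, 0, 2]
R4 ← R4 − (1/3)·R1: [0, 0, -14/3]
R3 ← R3 + R2: [0, 0, 0]
R4 ← R4 − (7/3)·R2: [0, 0, 0]
Echelon form has 2 nonzero rows, so rank(B) = 2.
Each nonzero row contributes one pivot column: 2 pivot columns.

2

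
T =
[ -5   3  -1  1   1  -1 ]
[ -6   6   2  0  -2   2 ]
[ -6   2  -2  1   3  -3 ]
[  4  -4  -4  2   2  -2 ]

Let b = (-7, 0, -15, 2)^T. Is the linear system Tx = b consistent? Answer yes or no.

Row reduce the augmented matrix [T | b].
R2 ← R2 − (6/5)·R1: [0, 12/5, 16/5, -6/5, -16/5, 16/5, 42/5]
R3 ← R3 − (6/5)·R1: [0, -8/5, -4/5, -1/5, 9/5, -9/5, -33/5]
R4 ← R4 + (4/5)·R1: [0, -8/5, -24/5, 14/5, 14/5, -14/5, -18/5]
R3 ← R3 + (2/3)·R2: [0, 0, 4/3, -1, -1/3, 1/3, -1]
R4 ← R4 + (2/3)·R2: [0, 0, -8/3, 2, 2/3, -2/3, 2]
R4 ← R4 + (2)·R3: [0, 0, 0, 0, 0, 0, 0]
The echelon form has 3 nonzero rows, and every pivot lies in the first 6 columns, so rank(T) = rank([T|b]) = 3.
The system is consistent.

yes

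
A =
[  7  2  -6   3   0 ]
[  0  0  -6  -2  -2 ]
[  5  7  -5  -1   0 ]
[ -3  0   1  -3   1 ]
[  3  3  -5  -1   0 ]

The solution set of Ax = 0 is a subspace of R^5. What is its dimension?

Row reduce to echelon form.
R3 ← R3 − (5/7)·R1: [0, 39/7, -5/7, -22/7, 0]
R4 ← R4 + (3/7)·R1: [0, 6/7, -11/7, -12/7, 1]
R5 ← R5 − (3/7)·R1: [0, 15/7, -17/7, -16/7, 0]
Swap R2 ↔ R3
R4 ← R4 − (2/13)·R2: [0, 0, -19/13, -16/13, 1]
R5 ← R5 − (5/13)·R2: [0, 0, -28/13, -14/13, 0]
R4 ← R4 − (19/78)·R3: [0, 0, 0, -29/39, 58/39]
R5 ← R5 − (14/39)·R3: [0, 0, 0, -14/39, 28/39]
R5 ← R5 − (14/29)·R4: [0, 0, 0, 0, 0]
4 nonzero rows, so rank(A) = 4.
A has 5 columns; by rank–nullity, nullity = 5 − 4 = 1.

1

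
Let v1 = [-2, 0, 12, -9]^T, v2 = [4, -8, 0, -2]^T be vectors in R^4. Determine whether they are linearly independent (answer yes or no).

yes

Form the matrix with these vectors as rows and row reduce.
R2 ← R2 + (2)·R1: [0, -8, 24, -20]
2 nonzero rows, so the 2 vectors span a space of dimension 2.
Since 2 = 2, the vectors are linearly independent.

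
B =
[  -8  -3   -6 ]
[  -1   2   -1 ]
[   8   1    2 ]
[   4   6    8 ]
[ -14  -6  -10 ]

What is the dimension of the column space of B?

Row reduce to echelon form.
R2 ← R2 − (1/8)·R1: [0, 19/8, -1/4]
R3 ← R3 + R1: [0, -2, -4]
R4 ← R4 + (1/2)·R1: [0, 9/2, 5]
R5 ← R5 − (7/4)·R1: [0, -3/4, 1/2]
R3 ← R3 + (16/19)·R2: [0, 0, -80/19]
R4 ← R4 − (36/19)·R2: [0, 0, 104/19]
R5 ← R5 + (6/19)·R2: [0, 0, 8/19]
R4 ← R4 + (13/10)·R3: [0, 0, 0]
R5 ← R5 + (1/10)·R3: [0, 0, 0]
Echelon form has 3 nonzero rows, so rank(B) = 3.
The column space has dimension equal to the rank: 3.

3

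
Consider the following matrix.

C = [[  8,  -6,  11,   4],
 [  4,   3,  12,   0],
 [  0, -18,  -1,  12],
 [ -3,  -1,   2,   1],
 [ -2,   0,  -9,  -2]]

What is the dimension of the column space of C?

4

Row reduce to echelon form.
R2 ← R2 − (1/2)·R1: [0, 6, 13/2, -2]
R4 ← R4 + (3/8)·R1: [0, -13/4, 49/8, 5/2]
R5 ← R5 + (1/4)·R1: [0, -3/2, -25/4, -1]
R3 ← R3 + (3)·R2: [0, 0, 37/2, 6]
R4 ← R4 + (13/24)·R2: [0, 0, 463/48, 17/12]
R5 ← R5 + (1/4)·R2: [0, 0, -37/8, -3/2]
R4 ← R4 − (463/888)·R3: [0, 0, 0, -190/111]
R5 ← R5 + (1/4)·R3: [0, 0, 0, 0]
Echelon form has 4 nonzero rows, so rank(C) = 4.
The column space has dimension equal to the rank: 4.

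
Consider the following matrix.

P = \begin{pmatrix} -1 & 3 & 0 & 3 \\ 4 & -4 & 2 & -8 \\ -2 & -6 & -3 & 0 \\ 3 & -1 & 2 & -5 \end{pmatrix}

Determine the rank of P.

Row reduce to echelon form.
R2 ← R2 + (4)·R1: [0, 8, 2, 4]
R3 ← R3 − (2)·R1: [0, -12, -3, -6]
R4 ← R4 + (3)·R1: [0, 8, 2, 4]
R3 ← R3 + (3/2)·R2: [0, 0, 0, 0]
R4 ← R4 − R2: [0, 0, 0, 0]
Echelon form has 2 nonzero rows, so rank(P) = 2.

2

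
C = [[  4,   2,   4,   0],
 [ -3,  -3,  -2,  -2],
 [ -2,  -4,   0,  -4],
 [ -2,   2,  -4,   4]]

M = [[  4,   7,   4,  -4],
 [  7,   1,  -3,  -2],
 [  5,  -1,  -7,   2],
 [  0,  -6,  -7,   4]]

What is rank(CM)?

2

First compute CM:
[[ 50,  26, -18, -12],
 [-43, -10,  25,   6],
 [-36,   6,  32,   0],
 [-14, -32, -14,  12]]
Now row reduce the product.
R2 ← R2 + (43/50)·R1: [0, 309/25, 238/25, -108/25]
R3 ← R3 + (18/25)·R1: [0, 618/25, 476/25, -216/25]
R4 ← R4 + (7/25)·R1: [0, -618/25, -476/25, 216/25]
R3 ← R3 − (2)·R2: [0, 0, 0, 0]
R4 ← R4 + (2)·R2: [0, 0, 0, 0]
2 nonzero rows, so rank(CM) = 2.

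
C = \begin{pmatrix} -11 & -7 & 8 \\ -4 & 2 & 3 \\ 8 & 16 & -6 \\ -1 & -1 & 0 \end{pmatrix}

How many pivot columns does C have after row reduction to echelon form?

Row reduce to echelon form.
R2 ← R2 − (4/11)·R1: [0, 50/11, 1/11]
R3 ← R3 + (8/11)·R1: [0, 120/11, -2/11]
R4 ← R4 − (1/11)·R1: [0, -4/11, -8/11]
R3 ← R3 − (12/5)·R2: [0, 0, -2/5]
R4 ← R4 + (2/25)·R2: [0, 0, -18/25]
R4 ← R4 − (9/5)·R3: [0, 0, 0]
Echelon form has 3 nonzero rows, so rank(C) = 3.
Each nonzero row contributes one pivot column: 3 pivot columns.

3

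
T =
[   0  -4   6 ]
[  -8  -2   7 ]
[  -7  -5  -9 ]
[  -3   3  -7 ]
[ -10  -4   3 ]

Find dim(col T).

3

Row reduce to echelon form.
Swap R1 ↔ R2
R3 ← R3 − (7/8)·R1: [0, -13/4, -121/8]
R4 ← R4 − (3/8)·R1: [0, 15/4, -77/8]
R5 ← R5 − (5/4)·R1: [0, -3/2, -23/4]
R3 ← R3 − (13/16)·R2: [0, 0, -20]
R4 ← R4 + (15/16)·R2: [0, 0, -4]
R5 ← R5 − (3/8)·R2: [0, 0, -8]
R4 ← R4 − (1/5)·R3: [0, 0, 0]
R5 ← R5 − (2/5)·R3: [0, 0, 0]
Echelon form has 3 nonzero rows, so rank(T) = 3.
The column space has dimension equal to the rank: 3.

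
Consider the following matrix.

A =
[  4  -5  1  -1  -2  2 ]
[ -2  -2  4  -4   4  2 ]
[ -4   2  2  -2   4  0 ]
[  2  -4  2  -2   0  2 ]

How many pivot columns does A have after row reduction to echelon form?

Row reduce to echelon form.
R2 ← R2 + (1/2)·R1: [0, -9/2, 9/2, -9/2, 3, 3]
R3 ← R3 + R1: [0, -3, 3, -3, 2, 2]
R4 ← R4 − (1/2)·R1: [0, -3/2, 3/2, -3/2, 1, 1]
R3 ← R3 − (2/3)·R2: [0, 0, 0, 0, 0, 0]
R4 ← R4 − (1/3)·R2: [0, 0, 0, 0, 0, 0]
Echelon form has 2 nonzero rows, so rank(A) = 2.
Each nonzero row contributes one pivot column: 2 pivot columns.

2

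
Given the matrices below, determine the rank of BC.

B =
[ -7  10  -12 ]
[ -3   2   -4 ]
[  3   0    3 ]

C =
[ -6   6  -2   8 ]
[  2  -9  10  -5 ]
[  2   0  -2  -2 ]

First compute BC:
[[ 38, -132, 138, -82],
 [ 14, -36,  34, -26],
 [-12,  18, -12,  18]]
Now row reduce the product.
R2 ← R2 − (7/19)·R1: [0, 240/19, -320/19, 80/19]
R3 ← R3 + (6/19)·R1: [0, -450/19, 600/19, -150/19]
R3 ← R3 + (15/8)·R2: [0, 0, 0, 0]
2 nonzero rows, so rank(BC) = 2.

2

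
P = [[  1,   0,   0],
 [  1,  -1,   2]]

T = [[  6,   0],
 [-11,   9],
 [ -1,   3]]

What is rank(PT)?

2

First compute PT:
[[  6,   0],
 [ 15,  -3]]
Now row reduce the product.
R2 ← R2 − (5/2)·R1: [0, -3]
2 nonzero rows, so rank(PT) = 2.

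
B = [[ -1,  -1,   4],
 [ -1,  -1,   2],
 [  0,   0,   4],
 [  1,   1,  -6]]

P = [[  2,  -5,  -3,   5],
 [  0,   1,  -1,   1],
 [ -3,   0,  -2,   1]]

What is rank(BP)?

2

First compute BP:
[[-14,   4,  -4,  -2],
 [ -8,   4,   0,  -4],
 [-12,   0,  -8,   4],
 [ 20,  -4,   8,   0]]
Now row reduce the product.
R2 ← R2 − (4/7)·R1: [0, 12/7, 16/7, -20/7]
R3 ← R3 − (6/7)·R1: [0, -24/7, -32/7, 40/7]
R4 ← R4 + (10/7)·R1: [0, 12/7, 16/7, -20/7]
R3 ← R3 + (2)·R2: [0, 0, 0, 0]
R4 ← R4 − R2: [0, 0, 0, 0]
2 nonzero rows, so rank(BP) = 2.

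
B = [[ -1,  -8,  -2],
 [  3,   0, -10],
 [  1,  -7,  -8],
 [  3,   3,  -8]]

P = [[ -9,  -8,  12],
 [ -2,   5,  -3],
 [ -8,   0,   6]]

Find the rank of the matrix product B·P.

First compute BP:
[[ 41, -32,   0],
 [ 53, -24, -24],
 [ 69, -43, -15],
 [ 31,  -9, -21]]
Now row reduce the product.
R2 ← R2 − (53/41)·R1: [0, 712/41, -24]
R3 ← R3 − (69/41)·R1: [0, 445/41, -15]
R4 ← R4 − (31/41)·R1: [0, 623/41, -21]
R3 ← R3 − (5/8)·R2: [0, 0, 0]
R4 ← R4 − (7/8)·R2: [0, 0, 0]
2 nonzero rows, so rank(BP) = 2.

2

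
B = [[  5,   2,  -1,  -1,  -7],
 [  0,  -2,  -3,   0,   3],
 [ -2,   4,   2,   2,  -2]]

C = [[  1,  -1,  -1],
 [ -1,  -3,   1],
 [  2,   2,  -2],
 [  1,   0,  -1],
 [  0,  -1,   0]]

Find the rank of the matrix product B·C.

First compute BC:
[[  0,  -6,   0],
 [ -4,  -3,   4],
 [  0,  -4,   0]]
Now row reduce the product.
Swap R1 ↔ R2
R3 ← R3 − (2/3)·R2: [0, 0, 0]
2 nonzero rows, so rank(BC) = 2.

2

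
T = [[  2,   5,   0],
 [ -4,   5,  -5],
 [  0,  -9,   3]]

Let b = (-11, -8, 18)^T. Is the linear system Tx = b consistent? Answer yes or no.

yes

Row reduce the augmented matrix [T | b].
R2 ← R2 + (2)·R1: [0, 15, -5, -30]
R3 ← R3 + (3/5)·R2: [0, 0, 0, 0]
The echelon form has 2 nonzero rows, and every pivot lies in the first 3 columns, so rank(T) = rank([T|b]) = 2.
The system is consistent.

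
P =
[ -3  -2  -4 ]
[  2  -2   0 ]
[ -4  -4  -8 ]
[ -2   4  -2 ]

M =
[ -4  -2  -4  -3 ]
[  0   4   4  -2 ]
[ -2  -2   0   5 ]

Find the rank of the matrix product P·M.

First compute PM:
[[ 20,   6,   4,  -7],
 [ -8, -12, -16,  -2],
 [ 32,   8,   0, -20],
 [ 12,  24,  24, -12]]
Now row reduce the product.
R2 ← R2 + (2/5)·R1: [0, -48/5, -72/5, -24/5]
R3 ← R3 − (8/5)·R1: [0, -8/5, -32/5, -44/5]
R4 ← R4 − (3/5)·R1: [0, 102/5, 108/5, -39/5]
R3 ← R3 − (1/6)·R2: [0, 0, -4, -8]
R4 ← R4 + (17/8)·R2: [0, 0, -9, -18]
R4 ← R4 − (9/4)·R3: [0, 0, 0, 0]
3 nonzero rows, so rank(PM) = 3.

3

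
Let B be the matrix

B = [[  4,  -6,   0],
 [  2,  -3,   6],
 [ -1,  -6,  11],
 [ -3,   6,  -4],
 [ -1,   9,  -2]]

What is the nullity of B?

0

Row reduce to echelon form.
R2 ← R2 − (1/2)·R1: [0, 0, 6]
R3 ← R3 + (1/4)·R1: [0, -15/2, 11]
R4 ← R4 + (3/4)·R1: [0, 3/2, -4]
R5 ← R5 + (1/4)·R1: [0, 15/2, -2]
Swap R2 ↔ R3
R4 ← R4 + (1/5)·R2: [0, 0, -9/5]
R5 ← R5 + R2: [0, 0, 9]
R4 ← R4 + (3/10)·R3: [0, 0, 0]
R5 ← R5 − (3/2)·R3: [0, 0, 0]
3 nonzero rows, so rank(B) = 3.
B has 3 columns; by rank–nullity, nullity = 3 − 3 = 0.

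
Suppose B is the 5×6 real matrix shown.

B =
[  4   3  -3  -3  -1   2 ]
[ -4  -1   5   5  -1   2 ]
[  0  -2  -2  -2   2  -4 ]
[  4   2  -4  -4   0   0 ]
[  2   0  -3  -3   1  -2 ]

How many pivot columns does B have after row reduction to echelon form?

Row reduce to echelon form.
R2 ← R2 + R1: [0, 2, 2, 2, -2, 4]
R4 ← R4 − R1: [0, -1, -1, -1, 1, -2]
R5 ← R5 − (1/2)·R1: [0, -3/2, -3/2, -3/2, 3/2, -3]
R3 ← R3 + R2: [0, 0, 0, 0, 0, 0]
R4 ← R4 + (1/2)·R2: [0, 0, 0, 0, 0, 0]
R5 ← R5 + (3/4)·R2: [0, 0, 0, 0, 0, 0]
Echelon form has 2 nonzero rows, so rank(B) = 2.
Each nonzero row contributes one pivot column: 2 pivot columns.

2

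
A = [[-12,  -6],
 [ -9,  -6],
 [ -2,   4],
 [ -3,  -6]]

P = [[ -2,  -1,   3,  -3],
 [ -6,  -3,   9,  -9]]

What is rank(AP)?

1

First compute AP:
[[ 60,  30, -90,  90],
 [ 54,  27, -81,  81],
 [-20, -10,  30, -30],
 [ 42,  21, -63,  63]]
Now row reduce the product.
R2 ← R2 − (9/10)·R1: [0, 0, 0, 0]
R3 ← R3 + (1/3)·R1: [0, 0, 0, 0]
R4 ← R4 − (7/10)·R1: [0, 0, 0, 0]
1 nonzero row, so rank(AP) = 1.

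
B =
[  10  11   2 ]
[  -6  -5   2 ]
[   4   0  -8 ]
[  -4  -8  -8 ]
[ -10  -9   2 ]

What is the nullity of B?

Row reduce to echelon form.
R2 ← R2 + (3/5)·R1: [0, 8/5, 16/5]
R3 ← R3 − (2/5)·R1: [0, -22/5, -44/5]
R4 ← R4 + (2/5)·R1: [0, -18/5, -36/5]
R5 ← R5 + R1: [0, 2, 4]
R3 ← R3 + (11/4)·R2: [0, 0, 0]
R4 ← R4 + (9/4)·R2: [0, 0, 0]
R5 ← R5 − (5/4)·R2: [0, 0, 0]
2 nonzero rows, so rank(B) = 2.
B has 3 columns; by rank–nullity, nullity = 3 − 2 = 1.

1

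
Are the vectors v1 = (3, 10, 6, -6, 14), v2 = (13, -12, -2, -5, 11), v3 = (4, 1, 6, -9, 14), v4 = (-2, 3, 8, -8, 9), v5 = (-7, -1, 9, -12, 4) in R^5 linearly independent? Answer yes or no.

yes

Form the matrix with these vectors as rows and row reduce.
R2 ← R2 − (13/3)·R1: [0, -166/3, -28, 21, -149/3]
R3 ← R3 − (4/3)·R1: [0, -37/3, -2, -1, -14/3]
R4 ← R4 + (2/3)·R1: [0, 29/3, 12, -12, 55/3]
R5 ← R5 + (7/3)·R1: [0, 67/3, 23, -26, 110/3]
R3 ← R3 − (37/166)·R2: [0, 0, 352/83, -943/166, 1063/166]
R4 ← R4 + (29/166)·R2: [0, 0, 590/83, -1383/166, 1603/166]
R5 ← R5 + (67/166)·R2: [0, 0, 971/83, -2909/166, 2759/166]
R4 ← R4 − (295/176)·R3: [0, 0, 0, 419/352, -379/352]
R5 ← R5 − (971/352)·R3: [0, 0, 0, -1305/704, -735/704]
R5 ← R5 + (1305/838)·R4: [0, 0, 0, 0, -1140/419]
5 nonzero rows, so the 5 vectors span a space of dimension 5.
Since 5 = 5, the vectors are linearly independent.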